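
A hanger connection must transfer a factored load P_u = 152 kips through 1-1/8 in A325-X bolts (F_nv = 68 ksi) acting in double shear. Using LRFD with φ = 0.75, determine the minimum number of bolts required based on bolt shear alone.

A_b = π·1.125²/4 = 0.994 in².
Per-bolt design strength φR_n = 0.75 × 68 × 0.994 × 2 = 101.4 kips.
n ≥ 152 / 101.4 = 1.499 → use 2 bolts.

2 bolts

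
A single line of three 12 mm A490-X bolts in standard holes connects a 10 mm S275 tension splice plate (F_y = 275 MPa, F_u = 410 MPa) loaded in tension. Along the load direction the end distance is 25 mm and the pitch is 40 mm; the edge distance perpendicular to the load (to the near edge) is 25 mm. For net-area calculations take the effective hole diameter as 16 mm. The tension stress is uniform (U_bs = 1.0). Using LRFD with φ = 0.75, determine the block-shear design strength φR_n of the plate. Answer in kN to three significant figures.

Shear plane L_v = 25 + 2·40 = 105 mm; A_gv = 105 × 10 = 1050 mm².
A_nv = (105 − 2.5·16) × 10 = 650 mm².
A_nt = (25 − 0.5·16) × 10 = 170 mm².
0.6 F_u A_nv = 159.9 kN; 0.6 F_y A_gv = 173.2 kN → shear rupture governs the shear term.
R_n = 159.9 + 1.0 × 410 × 170 / 1000 = 229.6 kN.
Design strength φR_n = 0.75 × 229.6 = 172 kN.

172 kN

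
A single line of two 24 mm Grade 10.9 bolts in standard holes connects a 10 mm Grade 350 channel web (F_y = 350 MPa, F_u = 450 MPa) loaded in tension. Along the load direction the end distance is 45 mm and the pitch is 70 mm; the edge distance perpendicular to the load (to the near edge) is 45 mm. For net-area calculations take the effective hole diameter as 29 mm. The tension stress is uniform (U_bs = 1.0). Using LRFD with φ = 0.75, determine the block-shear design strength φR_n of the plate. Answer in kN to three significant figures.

Shear plane L_v = 45 + 1·70 = 115 mm; A_gv = 115 × 10 = 1150 mm².
A_nv = (115 − 1.5·29) × 10 = 715 mm².
A_nt = (45 − 0.5·29) × 10 = 305 mm².
0.6 F_u A_nv = 193.1 kN; 0.6 F_y A_gv = 241.5 kN → shear rupture governs the shear term.
R_n = 193.1 + 1.0 × 450 × 305 / 1000 = 330.3 kN.
Design strength φR_n = 0.75 × 330.3 = 248 kN.

248 kN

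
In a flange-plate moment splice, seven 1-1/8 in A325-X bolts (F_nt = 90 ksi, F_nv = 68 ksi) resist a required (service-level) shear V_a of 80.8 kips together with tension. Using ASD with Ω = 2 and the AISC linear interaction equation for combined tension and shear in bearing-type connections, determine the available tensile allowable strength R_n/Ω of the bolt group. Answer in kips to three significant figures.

A_b = π·1.125²/4 = 0.994 in²; f_rv = 80.8 / (7 × 0.994) = 11.61 ksi.
F'_nt = 1.3 F_nt − (Ω F_nt / F_nv) f_rv = 1.3·90 − (2·90/68)·11.61 = 86.26 ksi, capped at F_nt → F'_nt = 86.26 ksi.
R_n = F'_nt · A_b · n = 86.26 × 0.994 × 7 = 600.2 kips.
Allowable strength R_n/Ω = 600.2 / 2 = 300 kips.

300 kips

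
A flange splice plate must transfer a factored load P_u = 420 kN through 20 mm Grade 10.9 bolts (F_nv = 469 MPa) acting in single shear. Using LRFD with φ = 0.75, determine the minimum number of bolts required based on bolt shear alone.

A_b = π·20²/4 = 314.2 mm².
Per-bolt design strength φR_n = 0.75 × 469 × 314.2 × 1 / 1000 = 110.5 kN.
n ≥ 420 / 110.5 = 3.801 → use 4 bolts.

4 bolts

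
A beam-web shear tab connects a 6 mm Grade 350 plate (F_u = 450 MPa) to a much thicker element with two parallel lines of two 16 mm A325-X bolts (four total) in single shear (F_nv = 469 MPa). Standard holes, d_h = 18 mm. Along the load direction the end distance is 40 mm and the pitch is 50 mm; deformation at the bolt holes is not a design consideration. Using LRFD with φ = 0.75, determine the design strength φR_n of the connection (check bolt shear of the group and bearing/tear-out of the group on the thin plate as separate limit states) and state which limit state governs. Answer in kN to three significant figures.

Bolt shear: A_b = π·16²/4 = 201.1 mm²; R_n = 469 × 201.1 × 4 × 1 / 1000 = 377.2 kN → 0.75 × 377.2 = 283 kN.
Bearing (1.5 l_c t F_u ≤ 3.0 d t F_u): upper limit = 3.0·16·6·450 / 1000 = 129.6 kN.
  Edge l_c = 40 − 18/2 = 31 → r_n = 125.5 kN; interior l_c = 50 − 18 = 32 → r_n = 129.6 kN.
  R_n,bearing = 2·125.5 + 2·129.6 = 510.3 kN → 0.75 × 510.3 = 383 kN.
Bolt shear governs: 283 kN.

283 kN (bolt shear governs)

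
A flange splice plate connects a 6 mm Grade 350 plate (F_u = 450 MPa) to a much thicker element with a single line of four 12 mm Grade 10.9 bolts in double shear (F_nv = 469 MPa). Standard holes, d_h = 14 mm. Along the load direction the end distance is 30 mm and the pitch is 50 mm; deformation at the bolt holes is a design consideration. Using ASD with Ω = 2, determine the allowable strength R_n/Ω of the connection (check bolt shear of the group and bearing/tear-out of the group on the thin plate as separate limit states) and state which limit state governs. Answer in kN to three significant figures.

Bolt shear: A_b = π·12²/4 = 113.1 mm²; R_n = 469 × 113.1 × 4 × 2 / 1000 = 424.3 kN → 424.3 / 2 = 212 kN.
Bearing (1.2 l_c t F_u ≤ 2.4 d t F_u): upper limit = 2.4·12·6·450 / 1000 = 77.76 kN.
  Edge l_c = 30 − 14/2 = 23 → r_n = 74.52 kN; interior l_c = 50 − 14 = 36 → r_n = 77.76 kN.
  R_n,bearing = 1·74.52 + 3·77.76 = 307.8 kN → 307.8 / 2 = 154 kN.
Bearing governs: 154 kN.

154 kN (bearing governs)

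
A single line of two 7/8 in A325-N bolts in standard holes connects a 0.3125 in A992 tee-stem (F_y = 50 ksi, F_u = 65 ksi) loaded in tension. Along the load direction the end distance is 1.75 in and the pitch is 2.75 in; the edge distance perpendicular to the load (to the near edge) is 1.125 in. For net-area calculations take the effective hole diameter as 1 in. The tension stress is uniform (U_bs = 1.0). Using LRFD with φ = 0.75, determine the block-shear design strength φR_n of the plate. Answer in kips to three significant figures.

36.9 kips

Shear plane L_v = 1.75 + 1·2.75 = 4.5 in; A_gv = 4.5 × 0.3125 = 1.406 in².
A_nv = (4.5 − 1.5·1) × 0.3125 = 0.9375 in².
A_nt = (1.125 − 0.5·1) × 0.3125 = 0.1953 in².
0.6 F_u A_nv = 36.56 kips; 0.6 F_y A_gv = 42.19 kips → shear rupture governs the shear term.
R_n = 36.56 + 1.0 × 65 × 0.1953 = 49.26 kips.
Design strength φR_n = 0.75 × 49.26 = 36.9 kips.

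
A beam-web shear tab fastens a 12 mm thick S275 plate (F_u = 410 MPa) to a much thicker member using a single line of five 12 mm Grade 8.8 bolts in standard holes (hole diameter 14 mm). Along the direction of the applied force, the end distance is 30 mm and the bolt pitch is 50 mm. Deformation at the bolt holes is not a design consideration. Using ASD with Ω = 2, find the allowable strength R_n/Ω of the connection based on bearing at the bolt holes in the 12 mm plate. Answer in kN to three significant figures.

Per bolt r_n = 1.5 l_c t F_u ≤ 3.0 d t F_u; upper limit = 3.0 × 12 × 12 × 410 / 1000 = 177.1 kN.
Edge bolt: l_c = 30 − 14/2 = 23 mm → 1.5 × 23 × 12 × 410 / 1000 = 169.7 → r_n = 169.7 kN.
Interior bolts: l_c = 50 − 14 = 36 mm → 1.5 × 36 × 12 × 410 / 1000 = 265.7 → r_n = 177.1 kN.
R_n = 1 × 169.7 + 4 × 177.1 = 878.2 kN.
Allowable strength R_n/Ω = 878.2 / 2 = 439 kN.

439 kN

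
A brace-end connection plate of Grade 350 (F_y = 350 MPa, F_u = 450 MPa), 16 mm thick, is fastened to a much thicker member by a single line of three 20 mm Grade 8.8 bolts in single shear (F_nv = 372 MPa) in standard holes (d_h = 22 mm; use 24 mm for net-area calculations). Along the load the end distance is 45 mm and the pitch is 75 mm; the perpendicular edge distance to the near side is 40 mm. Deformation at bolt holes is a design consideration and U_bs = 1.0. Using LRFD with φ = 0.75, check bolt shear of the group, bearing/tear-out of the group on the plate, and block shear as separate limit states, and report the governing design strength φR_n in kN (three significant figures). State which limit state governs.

Bolt shear: A_b = π·20²/4 = 314.2 mm²; R_n = 372 × 314.2 × 3 × 1 / 1000 = 350.6 kN → 0.75 × 350.6 = 263 kN.
Bearing: edge l_c = 34, r_n = 293.8 kN; interior l_c = 53, r_n = 345.6 kN; R_n = 293.8 + 2·345.6 = 985 kN → 739 kN.
Block shear: A_gv = 3120, A_nv = 2160, A_nt = 448 mm²; R_n = min(0.6F_uA_nv, 0.6F_yA_gv) + U_bs·F_u·A_nt = 784.8 kN → 589 kN.
Bolt shear governs: 263 kN.

263 kN (bolt shear governs)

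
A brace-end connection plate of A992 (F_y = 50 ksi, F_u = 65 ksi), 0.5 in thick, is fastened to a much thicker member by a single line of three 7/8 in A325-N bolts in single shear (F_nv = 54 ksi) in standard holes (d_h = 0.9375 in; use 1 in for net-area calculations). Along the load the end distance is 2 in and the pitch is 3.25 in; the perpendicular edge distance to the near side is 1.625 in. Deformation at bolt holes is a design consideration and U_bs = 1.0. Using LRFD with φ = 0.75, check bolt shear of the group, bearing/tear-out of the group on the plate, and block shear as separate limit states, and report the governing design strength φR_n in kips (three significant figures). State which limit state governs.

73.1 kips (bolt shear governs)

Bolt shear: A_b = π·0.875²/4 = 0.6013 in²; R_n = 54 × 0.6013 × 3 × 1 = 97.41 kips → 0.75 × 97.41 = 73.1 kips.
Bearing: edge l_c = 1.531, r_n = 59.72 kips; interior l_c = 2.312, r_n = 68.25 kips; R_n = 59.72 + 2·68.25 = 196.2 kips → 147 kips.
Block shear: A_gv = 4.25, A_nv = 3, A_nt = 0.5625 in²; R_n = min(0.6F_uA_nv, 0.6F_yA_gv) + U_bs·F_u·A_nt = 153.6 kips → 115 kips.
Bolt shear governs: 73.1 kips.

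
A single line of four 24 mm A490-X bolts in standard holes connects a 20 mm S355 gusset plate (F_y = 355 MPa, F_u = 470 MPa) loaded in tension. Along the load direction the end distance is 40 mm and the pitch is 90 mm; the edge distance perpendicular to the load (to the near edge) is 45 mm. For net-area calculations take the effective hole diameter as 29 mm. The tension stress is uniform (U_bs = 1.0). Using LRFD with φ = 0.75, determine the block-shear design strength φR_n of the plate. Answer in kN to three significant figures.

Shear plane L_v = 40 + 3·90 = 310 mm; A_gv = 310 × 20 = 6200 mm².
A_nv = (310 − 3.5·29) × 20 = 4170 mm².
A_nt = (45 − 0.5·29) × 20 = 610 mm².
0.6 F_u A_nv = 1176 kN; 0.6 F_y A_gv = 1321 kN → shear rupture governs the shear term.
R_n = 1176 + 1.0 × 470 × 610 / 1000 = 1463 kN.
Design strength φR_n = 0.75 × 1463 = 1100 kN.

1100 kN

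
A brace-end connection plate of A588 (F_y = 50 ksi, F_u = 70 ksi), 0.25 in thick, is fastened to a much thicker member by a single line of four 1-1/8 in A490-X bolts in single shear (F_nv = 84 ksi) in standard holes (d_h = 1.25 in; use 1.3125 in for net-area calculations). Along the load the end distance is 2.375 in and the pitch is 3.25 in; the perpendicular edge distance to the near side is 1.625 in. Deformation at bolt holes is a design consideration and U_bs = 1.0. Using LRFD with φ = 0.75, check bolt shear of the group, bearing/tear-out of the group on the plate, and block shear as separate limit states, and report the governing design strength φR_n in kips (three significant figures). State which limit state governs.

72 kips (block shear governs)

Bolt shear: A_b = π·1.125²/4 = 0.994 in²; R_n = 84 × 0.994 × 4 × 1 = 334 kips → 0.75 × 334 = 250 kips.
Bearing: edge l_c = 1.75, r_n = 36.75 kips; interior l_c = 2, r_n = 42 kips; R_n = 36.75 + 3·42 = 162.8 kips → 122 kips.
Block shear: A_gv = 3.031, A_nv = 1.883, A_nt = 0.2422 in²; R_n = min(0.6F_uA_nv, 0.6F_yA_gv) + U_bs·F_u·A_nt = 96.03 kips → 72 kips.
Block shear governs: 72 kips.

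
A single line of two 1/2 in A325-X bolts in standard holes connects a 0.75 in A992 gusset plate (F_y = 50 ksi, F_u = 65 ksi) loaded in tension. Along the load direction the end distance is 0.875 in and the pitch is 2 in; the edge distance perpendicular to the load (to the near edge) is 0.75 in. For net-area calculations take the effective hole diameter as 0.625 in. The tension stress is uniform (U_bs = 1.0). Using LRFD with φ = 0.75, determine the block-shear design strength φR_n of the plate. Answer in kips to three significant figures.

Shear plane L_v = 0.875 + 1·2 = 2.875 in; A_gv = 2.875 × 0.75 = 2.156 in².
A_nv = (2.875 − 1.5·0.625) × 0.75 = 1.453 in².
A_nt = (0.75 − 0.5·0.625) × 0.75 = 0.3281 in².
0.6 F_u A_nv = 56.67 kips; 0.6 F_y A_gv = 64.69 kips → shear rupture governs the shear term.
R_n = 56.67 + 1.0 × 65 × 0.3281 = 78 kips.
Design strength φR_n = 0.75 × 78 = 58.5 kips.

58.5 kips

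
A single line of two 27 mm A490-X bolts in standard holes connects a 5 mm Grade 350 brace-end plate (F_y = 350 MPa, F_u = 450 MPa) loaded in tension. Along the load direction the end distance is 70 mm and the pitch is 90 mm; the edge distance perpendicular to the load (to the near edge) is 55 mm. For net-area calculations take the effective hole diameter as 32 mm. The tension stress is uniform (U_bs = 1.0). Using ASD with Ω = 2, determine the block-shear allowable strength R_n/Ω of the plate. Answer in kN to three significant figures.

119 kN

Shear plane L_v = 70 + 1·90 = 160 mm; A_gv = 160 × 5 = 800 mm².
A_nv = (160 − 1.5·32) × 5 = 560 mm².
A_nt = (55 − 0.5·32) × 5 = 195 mm².
0.6 F_u A_nv = 151.2 kN; 0.6 F_y A_gv = 168 kN → shear rupture governs the shear term.
R_n = 151.2 + 1.0 × 450 × 195 / 1000 = 239 kN.
Allowable strength R_n/Ω = 239 / 2 = 119 kN.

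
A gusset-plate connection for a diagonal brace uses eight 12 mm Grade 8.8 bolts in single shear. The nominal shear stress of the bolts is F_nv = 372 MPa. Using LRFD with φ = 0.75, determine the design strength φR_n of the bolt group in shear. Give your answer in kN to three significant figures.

252 kN

A_b = π × 12² / 4 = 113.1 mm².
R_n = F_nv · A_b · n · n_s = 372 × 113.1 × 8 × 1 / 1000 = 336.6 kN.
Design strength φR_n = 0.75 × 336.6 = 252 kN.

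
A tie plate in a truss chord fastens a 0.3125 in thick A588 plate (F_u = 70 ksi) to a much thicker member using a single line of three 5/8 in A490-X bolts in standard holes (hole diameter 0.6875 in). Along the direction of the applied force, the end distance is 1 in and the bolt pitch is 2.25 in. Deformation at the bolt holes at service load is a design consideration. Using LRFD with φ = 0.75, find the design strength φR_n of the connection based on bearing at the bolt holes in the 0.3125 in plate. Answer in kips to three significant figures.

62.1 kips

Per bolt r_n = 1.2 l_c t F_u ≤ 2.4 d t F_u; upper limit = 2.4 × 0.625 × 0.3125 × 70 = 32.81 kips.
Edge bolt: l_c = 1 − 0.6875/2 = 0.6562 in → 1.2 × 0.6562 × 0.3125 × 70 = 17.23 → r_n = 17.23 kips.
Interior bolts: l_c = 2.25 − 0.6875 = 1.562 in → 1.2 × 1.562 × 0.3125 × 70 = 41.02 → r_n = 32.81 kips.
R_n = 1 × 17.23 + 2 × 32.81 = 82.85 kips.
Design strength φR_n = 0.75 × 82.85 = 62.1 kips.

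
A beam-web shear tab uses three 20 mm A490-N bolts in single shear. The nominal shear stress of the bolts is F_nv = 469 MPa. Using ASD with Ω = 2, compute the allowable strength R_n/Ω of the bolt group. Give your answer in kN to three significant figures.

221 kN

A_b = π × 20² / 4 = 314.2 mm².
R_n = F_nv · A_b · n · n_s = 469 × 314.2 × 3 × 1 / 1000 = 442 kN.
Allowable strength R_n/Ω = 442 / 2 = 221 kN.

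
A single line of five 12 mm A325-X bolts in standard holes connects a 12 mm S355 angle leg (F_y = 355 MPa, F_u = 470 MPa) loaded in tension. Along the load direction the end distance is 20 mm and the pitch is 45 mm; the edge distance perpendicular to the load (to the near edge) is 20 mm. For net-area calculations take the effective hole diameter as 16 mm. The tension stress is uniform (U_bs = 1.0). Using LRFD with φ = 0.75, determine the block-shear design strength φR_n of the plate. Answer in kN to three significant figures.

Shear plane L_v = 20 + 4·45 = 200 mm; A_gv = 200 × 12 = 2400 mm².
A_nv = (200 − 4.5·16) × 12 = 1536 mm².
A_nt = (20 − 0.5·16) × 12 = 144 mm².
0.6 F_u A_nv = 433.2 kN; 0.6 F_y A_gv = 511.2 kN → shear rupture governs the shear term.
R_n = 433.2 + 1.0 × 470 × 144 / 1000 = 500.8 kN.
Design strength φR_n = 0.75 × 500.8 = 376 kN.

376 kN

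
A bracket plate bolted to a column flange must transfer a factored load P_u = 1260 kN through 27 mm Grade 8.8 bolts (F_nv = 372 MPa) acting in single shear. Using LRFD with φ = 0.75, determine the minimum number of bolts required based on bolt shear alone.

8 bolts

A_b = π·27²/4 = 572.6 mm².
Per-bolt design strength φR_n = 0.75 × 372 × 572.6 × 1 / 1000 = 159.7 kN.
n ≥ 1260 / 159.7 = 7.888 → use 8 bolts.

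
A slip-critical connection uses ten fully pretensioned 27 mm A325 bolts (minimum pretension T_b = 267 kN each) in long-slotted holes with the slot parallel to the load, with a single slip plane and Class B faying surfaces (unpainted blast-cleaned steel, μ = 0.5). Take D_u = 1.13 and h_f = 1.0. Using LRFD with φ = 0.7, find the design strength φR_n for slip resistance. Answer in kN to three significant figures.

R_n = μ · D_u · h_f · T_b · n_s · n_b = 0.5 × 1.13 × 1.0 × 267 × 1 × 10 = 1509 kN.
Design strength φR_n = 0.7 × 1509 = 1060 kN.

1060 kN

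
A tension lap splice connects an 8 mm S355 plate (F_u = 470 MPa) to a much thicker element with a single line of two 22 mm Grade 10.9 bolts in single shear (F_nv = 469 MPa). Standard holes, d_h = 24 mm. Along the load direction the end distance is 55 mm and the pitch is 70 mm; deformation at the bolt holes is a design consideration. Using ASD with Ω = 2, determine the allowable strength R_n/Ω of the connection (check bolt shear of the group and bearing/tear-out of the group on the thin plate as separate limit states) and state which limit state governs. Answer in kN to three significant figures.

Bolt shear: A_b = π·22²/4 = 380.1 mm²; R_n = 469 × 380.1 × 2 × 1 / 1000 = 356.6 kN → 356.6 / 2 = 178 kN.
Bearing (1.2 l_c t F_u ≤ 2.4 d t F_u): upper limit = 2.4·22·8·470 / 1000 = 198.5 kN.
  Edge l_c = 55 − 24/2 = 43 → r_n = 194 kN; interior l_c = 70 − 24 = 46 → r_n = 198.5 kN.
  R_n,bearing = 1·194 + 1·198.5 = 392.5 kN → 392.5 / 2 = 196 kN.
Bolt shear governs: 178 kN.

178 kN (bolt shear governs)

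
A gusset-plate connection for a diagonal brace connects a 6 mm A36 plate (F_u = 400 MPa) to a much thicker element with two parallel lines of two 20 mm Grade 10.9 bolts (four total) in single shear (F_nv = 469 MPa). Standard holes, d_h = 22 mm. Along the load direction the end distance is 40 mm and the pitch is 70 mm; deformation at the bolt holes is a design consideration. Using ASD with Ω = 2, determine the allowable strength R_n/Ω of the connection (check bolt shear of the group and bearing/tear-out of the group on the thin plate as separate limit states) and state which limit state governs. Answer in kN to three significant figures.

Bolt shear: A_b = π·20²/4 = 314.2 mm²; R_n = 469 × 314.2 × 4 × 1 / 1000 = 589.4 kN → 589.4 / 2 = 295 kN.
Bearing (1.2 l_c t F_u ≤ 2.4 d t F_u): upper limit = 2.4·20·6·400 / 1000 = 115.2 kN.
  Edge l_c = 40 − 22/2 = 29 → r_n = 83.52 kN; interior l_c = 70 − 22 = 48 → r_n = 115.2 kN.
  R_n,bearing = 2·83.52 + 2·115.2 = 397.4 kN → 397.4 / 2 = 199 kN.
Bearing governs: 199 kN.

199 kN (bearing governs)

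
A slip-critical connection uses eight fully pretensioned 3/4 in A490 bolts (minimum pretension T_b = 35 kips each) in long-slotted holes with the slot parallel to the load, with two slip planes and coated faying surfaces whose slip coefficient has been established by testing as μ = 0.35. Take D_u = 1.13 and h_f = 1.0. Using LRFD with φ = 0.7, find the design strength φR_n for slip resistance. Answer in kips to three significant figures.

155 kips

R_n = μ · D_u · h_f · T_b · n_s · n_b = 0.35 × 1.13 × 1.0 × 35 × 2 × 8 = 221.5 kips.
Design strength φR_n = 0.7 × 221.5 = 155 kips.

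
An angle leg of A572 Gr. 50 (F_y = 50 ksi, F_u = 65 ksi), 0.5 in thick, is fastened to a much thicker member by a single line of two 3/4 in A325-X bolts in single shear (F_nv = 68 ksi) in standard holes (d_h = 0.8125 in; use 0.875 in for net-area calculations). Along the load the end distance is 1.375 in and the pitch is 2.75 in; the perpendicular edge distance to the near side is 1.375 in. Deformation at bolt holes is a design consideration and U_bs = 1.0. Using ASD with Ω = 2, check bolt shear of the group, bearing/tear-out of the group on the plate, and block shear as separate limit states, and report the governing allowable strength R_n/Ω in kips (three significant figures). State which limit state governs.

30 kips (bolt shear governs)

Bolt shear: A_b = π·0.75²/4 = 0.4418 in²; R_n = 68 × 0.4418 × 2 × 1 = 60.08 kips → 60.08 / 2 = 30 kips.
Bearing: edge l_c = 0.9688, r_n = 37.78 kips; interior l_c = 1.938, r_n = 58.5 kips; R_n = 37.78 + 1·58.5 = 96.28 kips → 48.1 kips.
Block shear: A_gv = 2.062, A_nv = 1.406, A_nt = 0.4688 in²; R_n = min(0.6F_uA_nv, 0.6F_yA_gv) + U_bs·F_u·A_nt = 85.31 kips → 42.7 kips.
Bolt shear governs: 30 kips.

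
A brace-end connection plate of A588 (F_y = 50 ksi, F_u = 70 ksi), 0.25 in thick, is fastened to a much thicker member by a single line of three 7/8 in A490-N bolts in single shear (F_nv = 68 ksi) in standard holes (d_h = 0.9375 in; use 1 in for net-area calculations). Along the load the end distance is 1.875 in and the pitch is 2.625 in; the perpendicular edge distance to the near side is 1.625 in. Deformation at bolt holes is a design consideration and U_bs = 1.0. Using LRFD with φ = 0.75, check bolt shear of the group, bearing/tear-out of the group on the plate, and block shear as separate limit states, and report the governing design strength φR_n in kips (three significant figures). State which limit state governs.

51.2 kips (block shear governs)

Bolt shear: A_b = π·0.875²/4 = 0.6013 in²; R_n = 68 × 0.6013 × 3 × 1 = 122.7 kips → 0.75 × 122.7 = 92 kips.
Bearing: edge l_c = 1.406, r_n = 29.53 kips; interior l_c = 1.688, r_n = 35.44 kips; R_n = 29.53 + 2·35.44 = 100.4 kips → 75.3 kips.
Block shear: A_gv = 1.781, A_nv = 1.156, A_nt = 0.2812 in²; R_n = min(0.6F_uA_nv, 0.6F_yA_gv) + U_bs·F_u·A_nt = 68.25 kips → 51.2 kips.
Block shear governs: 51.2 kips.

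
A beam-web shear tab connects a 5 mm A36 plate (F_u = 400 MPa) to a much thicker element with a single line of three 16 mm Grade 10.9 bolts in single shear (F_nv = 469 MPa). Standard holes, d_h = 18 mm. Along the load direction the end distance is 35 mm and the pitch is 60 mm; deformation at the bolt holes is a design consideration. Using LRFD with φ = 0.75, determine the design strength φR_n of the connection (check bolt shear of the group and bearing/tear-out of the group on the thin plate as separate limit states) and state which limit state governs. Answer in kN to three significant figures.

Bolt shear: A_b = π·16²/4 = 201.1 mm²; R_n = 469 × 201.1 × 3 × 1 / 1000 = 282.9 kN → 0.75 × 282.9 = 212 kN.
Bearing (1.2 l_c t F_u ≤ 2.4 d t F_u): upper limit = 2.4·16·5·400 / 1000 = 76.8 kN.
  Edge l_c = 35 − 18/2 = 26 → r_n = 62.4 kN; interior l_c = 60 − 18 = 42 → r_n = 76.8 kN.
  R_n,bearing = 1·62.4 + 2·76.8 = 216 kN → 0.75 × 216 = 162 kN.
Bearing governs: 162 kN.

162 kN (bearing governs)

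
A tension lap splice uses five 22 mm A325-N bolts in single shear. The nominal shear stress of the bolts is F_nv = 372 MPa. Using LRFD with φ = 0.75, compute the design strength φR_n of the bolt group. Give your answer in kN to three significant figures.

A_b = π × 22² / 4 = 380.1 mm².
R_n = F_nv · A_b · n · n_s = 372 × 380.1 × 5 × 1 / 1000 = 707 kN.
Design strength φR_n = 0.75 × 707 = 530 kN.

530 kN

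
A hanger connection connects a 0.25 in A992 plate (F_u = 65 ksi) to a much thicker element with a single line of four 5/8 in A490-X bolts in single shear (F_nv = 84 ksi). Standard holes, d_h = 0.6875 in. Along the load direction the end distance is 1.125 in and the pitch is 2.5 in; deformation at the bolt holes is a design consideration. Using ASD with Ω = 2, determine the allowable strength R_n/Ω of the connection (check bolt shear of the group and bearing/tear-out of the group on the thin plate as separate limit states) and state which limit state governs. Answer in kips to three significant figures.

Bolt shear: A_b = π·0.625²/4 = 0.3068 in²; R_n = 84 × 0.3068 × 4 × 1 = 103.1 kips → 103.1 / 2 = 51.5 kips.
Bearing (1.2 l_c t F_u ≤ 2.4 d t F_u): upper limit = 2.4·0.625·0.25·65 = 24.38 kips.
  Edge l_c = 1.125 − 0.6875/2 = 0.7812 → r_n = 15.23 kips; interior l_c = 2.5 − 0.6875 = 1.812 → r_n = 24.38 kips.
  R_n,bearing = 1·15.23 + 3·24.38 = 88.36 kips → 88.36 / 2 = 44.2 kips.
Bearing governs: 44.2 kips.

44.2 kips (bearing governs)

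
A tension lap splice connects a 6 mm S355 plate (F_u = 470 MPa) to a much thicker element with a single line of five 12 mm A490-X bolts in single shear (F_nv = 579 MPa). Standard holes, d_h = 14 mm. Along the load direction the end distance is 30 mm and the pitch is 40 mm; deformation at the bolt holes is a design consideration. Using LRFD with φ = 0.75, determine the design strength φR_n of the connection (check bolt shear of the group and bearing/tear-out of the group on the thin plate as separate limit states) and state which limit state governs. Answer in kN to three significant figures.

Bolt shear: A_b = π·12²/4 = 113.1 mm²; R_n = 579 × 113.1 × 5 × 1 / 1000 = 327.4 kN → 0.75 × 327.4 = 246 kN.
Bearing (1.2 l_c t F_u ≤ 2.4 d t F_u): upper limit = 2.4·12·6·470 / 1000 = 81.22 kN.
  Edge l_c = 30 − 14/2 = 23 → r_n = 77.83 kN; interior l_c = 40 − 14 = 26 → r_n = 81.22 kN.
  R_n,bearing = 1·77.83 + 4·81.22 = 402.7 kN → 0.75 × 402.7 = 302 kN.
Bolt shear governs: 246 kN.

246 kN (bolt shear governs)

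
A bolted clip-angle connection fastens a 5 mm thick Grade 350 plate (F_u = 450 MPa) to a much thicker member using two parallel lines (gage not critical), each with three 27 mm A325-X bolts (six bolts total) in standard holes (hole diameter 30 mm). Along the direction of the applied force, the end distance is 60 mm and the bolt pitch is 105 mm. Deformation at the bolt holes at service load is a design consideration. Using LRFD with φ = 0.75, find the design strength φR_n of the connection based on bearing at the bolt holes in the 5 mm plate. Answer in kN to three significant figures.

Per bolt r_n = 1.2 l_c t F_u ≤ 2.4 d t F_u; upper limit = 2.4 × 27 × 5 × 450 / 1000 = 145.8 kN.
Edge bolt: l_c = 60 − 30/2 = 45 mm → 1.2 × 45 × 5 × 450 / 1000 = 121.5 → r_n = 121.5 kN.
Interior bolts: l_c = 105 − 30 = 75 mm → 1.2 × 75 × 5 × 450 / 1000 = 202.5 → r_n = 145.8 kN.
R_n = 2 × 121.5 + 4 × 145.8 = 826.2 kN.
Design strength φR_n = 0.75 × 826.2 = 620 kN.

620 kN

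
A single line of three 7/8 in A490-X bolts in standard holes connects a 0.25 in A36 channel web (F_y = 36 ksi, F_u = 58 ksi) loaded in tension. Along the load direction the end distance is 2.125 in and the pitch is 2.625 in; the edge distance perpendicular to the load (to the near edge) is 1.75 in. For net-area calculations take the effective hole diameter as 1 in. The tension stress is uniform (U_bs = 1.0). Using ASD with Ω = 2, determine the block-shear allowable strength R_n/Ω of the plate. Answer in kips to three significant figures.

Shear plane L_v = 2.125 + 2·2.625 = 7.375 in; A_gv = 7.375 × 0.25 = 1.844 in².
A_nv = (7.375 − 2.5·1) × 0.25 = 1.219 in².
A_nt = (1.75 − 0.5·1) × 0.25 = 0.3125 in².
0.6 F_u A_nv = 42.41 kips; 0.6 F_y A_gv = 39.82 kips → shear yielding governs the shear term.
R_n = 39.82 + 1.0 × 58 × 0.3125 = 57.95 kips.
Allowable strength R_n/Ω = 57.95 / 2 = 29 kips.

29 kips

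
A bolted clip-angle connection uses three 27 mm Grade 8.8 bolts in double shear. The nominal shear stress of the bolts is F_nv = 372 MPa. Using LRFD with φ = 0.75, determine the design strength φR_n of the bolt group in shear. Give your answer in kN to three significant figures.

A_b = π × 27² / 4 = 572.6 mm².
R_n = F_nv · A_b · n · n_s = 372 × 572.6 × 3 × 2 / 1000 = 1278 kN.
Design strength φR_n = 0.75 × 1278 = 958 kN.

958 kN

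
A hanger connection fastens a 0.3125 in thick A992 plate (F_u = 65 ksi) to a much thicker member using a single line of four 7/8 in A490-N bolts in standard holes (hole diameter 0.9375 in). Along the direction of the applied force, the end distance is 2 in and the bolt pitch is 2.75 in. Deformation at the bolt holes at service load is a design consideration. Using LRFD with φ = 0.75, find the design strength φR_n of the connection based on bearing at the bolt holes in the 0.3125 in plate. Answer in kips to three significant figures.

Per bolt r_n = 1.2 l_c t F_u ≤ 2.4 d t F_u; upper limit = 2.4 × 0.875 × 0.3125 × 65 = 42.66 kips.
Edge bolt: l_c = 2 − 0.9375/2 = 1.531 in → 1.2 × 1.531 × 0.3125 × 65 = 37.32 → r_n = 37.32 kips.
Interior bolts: l_c = 2.75 − 0.9375 = 1.812 in → 1.2 × 1.812 × 0.3125 × 65 = 44.18 → r_n = 42.66 kips.
R_n = 1 × 37.32 + 3 × 42.66 = 165.3 kips.
Design strength φR_n = 0.75 × 165.3 = 124 kips.

124 kips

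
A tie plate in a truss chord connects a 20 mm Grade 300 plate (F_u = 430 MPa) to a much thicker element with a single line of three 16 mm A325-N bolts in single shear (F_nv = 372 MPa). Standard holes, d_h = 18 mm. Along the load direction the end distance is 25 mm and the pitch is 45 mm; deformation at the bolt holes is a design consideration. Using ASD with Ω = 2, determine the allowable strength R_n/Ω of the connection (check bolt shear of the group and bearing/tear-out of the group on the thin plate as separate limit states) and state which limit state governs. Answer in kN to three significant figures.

112 kN (bolt shear governs)

Bolt shear: A_b = π·16²/4 = 201.1 mm²; R_n = 372 × 201.1 × 3 × 1 / 1000 = 224.4 kN → 224.4 / 2 = 112 kN.
Bearing (1.2 l_c t F_u ≤ 2.4 d t F_u): upper limit = 2.4·16·20·430 / 1000 = 330.2 kN.
  Edge l_c = 25 − 18/2 = 16 → r_n = 165.1 kN; interior l_c = 45 − 18 = 27 → r_n = 278.6 kN.
  R_n,bearing = 1·165.1 + 2·278.6 = 722.4 kN → 722.4 / 2 = 361 kN.
Bolt shear governs: 112 kN.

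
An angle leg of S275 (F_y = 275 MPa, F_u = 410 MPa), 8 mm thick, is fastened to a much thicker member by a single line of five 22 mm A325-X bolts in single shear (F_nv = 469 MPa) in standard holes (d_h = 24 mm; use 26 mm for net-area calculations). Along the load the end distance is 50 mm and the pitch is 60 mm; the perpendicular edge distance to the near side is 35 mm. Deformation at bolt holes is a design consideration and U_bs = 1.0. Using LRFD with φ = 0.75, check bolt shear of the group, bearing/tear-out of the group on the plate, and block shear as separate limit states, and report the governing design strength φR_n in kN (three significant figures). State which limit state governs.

Bolt shear: A_b = π·22²/4 = 380.1 mm²; R_n = 469 × 380.1 × 5 × 1 / 1000 = 891.4 kN → 0.75 × 891.4 = 669 kN.
Bearing: edge l_c = 38, r_n = 149.6 kN; interior l_c = 36, r_n = 141.7 kN; R_n = 149.6 + 4·141.7 = 716.4 kN → 537 kN.
Block shear: A_gv = 2320, A_nv = 1384, A_nt = 176 mm²; R_n = min(0.6F_uA_nv, 0.6F_yA_gv) + U_bs·F_u·A_nt = 412.6 kN → 309 kN.
Block shear governs: 309 kN.

309 kN (block shear governs)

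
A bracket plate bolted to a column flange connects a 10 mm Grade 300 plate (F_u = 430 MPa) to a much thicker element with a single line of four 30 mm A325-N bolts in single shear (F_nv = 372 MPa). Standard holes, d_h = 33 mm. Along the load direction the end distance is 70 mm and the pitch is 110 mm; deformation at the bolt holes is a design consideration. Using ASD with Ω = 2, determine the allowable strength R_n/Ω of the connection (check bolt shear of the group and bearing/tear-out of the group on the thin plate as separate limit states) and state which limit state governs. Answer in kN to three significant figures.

Bolt shear: A_b = π·30²/4 = 706.9 mm²; R_n = 372 × 706.9 × 4 × 1 / 1000 = 1052 kN → 1052 / 2 = 526 kN.
Bearing (1.2 l_c t F_u ≤ 2.4 d t F_u): upper limit = 2.4·30·10·430 / 1000 = 309.6 kN.
  Edge l_c = 70 − 33/2 = 53.5 → r_n = 276.1 kN; interior l_c = 110 − 33 = 77 → r_n = 309.6 kN.
  R_n,bearing = 1·276.1 + 3·309.6 = 1205 kN → 1205 / 2 = 602 kN.
Bolt shear governs: 526 kN.

526 kN (bolt shear governs)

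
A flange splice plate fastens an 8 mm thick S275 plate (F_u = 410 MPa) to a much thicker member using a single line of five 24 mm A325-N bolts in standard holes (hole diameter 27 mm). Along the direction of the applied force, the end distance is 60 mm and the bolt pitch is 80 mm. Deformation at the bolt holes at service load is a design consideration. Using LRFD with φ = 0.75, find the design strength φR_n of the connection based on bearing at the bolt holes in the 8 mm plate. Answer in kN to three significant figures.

Per bolt r_n = 1.2 l_c t F_u ≤ 2.4 d t F_u; upper limit = 2.4 × 24 × 8 × 410 / 1000 = 188.9 kN.
Edge bolt: l_c = 60 − 27/2 = 46.5 mm → 1.2 × 46.5 × 8 × 410 / 1000 = 183 → r_n = 183 kN.
Interior bolts: l_c = 80 − 27 = 53 mm → 1.2 × 53 × 8 × 410 / 1000 = 208.6 → r_n = 188.9 kN.
R_n = 1 × 183 + 4 × 188.9 = 938.7 kN.
Design strength φR_n = 0.75 × 938.7 = 704 kN.

704 kN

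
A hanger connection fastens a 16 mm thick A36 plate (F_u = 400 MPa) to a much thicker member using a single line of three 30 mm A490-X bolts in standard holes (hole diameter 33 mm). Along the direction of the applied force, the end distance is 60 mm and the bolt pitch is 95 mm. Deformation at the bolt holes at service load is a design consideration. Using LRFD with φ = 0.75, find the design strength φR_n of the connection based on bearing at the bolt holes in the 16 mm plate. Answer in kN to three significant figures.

Per bolt r_n = 1.2 l_c t F_u ≤ 2.4 d t F_u; upper limit = 2.4 × 30 × 16 × 400 / 1000 = 460.8 kN.
Edge bolt: l_c = 60 − 33/2 = 43.5 mm → 1.2 × 43.5 × 16 × 400 / 1000 = 334.1 → r_n = 334.1 kN.
Interior bolts: l_c = 95 − 33 = 62 mm → 1.2 × 62 × 16 × 400 / 1000 = 476.2 → r_n = 460.8 kN.
R_n = 1 × 334.1 + 2 × 460.8 = 1256 kN.
Design strength φR_n = 0.75 × 1256 = 942 kN.

942 kN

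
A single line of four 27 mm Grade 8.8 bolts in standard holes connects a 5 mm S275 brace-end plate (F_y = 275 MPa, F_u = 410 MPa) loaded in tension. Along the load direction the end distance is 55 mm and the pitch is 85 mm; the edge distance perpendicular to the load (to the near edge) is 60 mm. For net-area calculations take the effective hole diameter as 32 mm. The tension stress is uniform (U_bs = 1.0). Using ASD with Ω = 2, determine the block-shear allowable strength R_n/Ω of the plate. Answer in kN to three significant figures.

Shear plane L_v = 55 + 3·85 = 310 mm; A_gv = 310 × 5 = 1550 mm².
A_nv = (310 − 3.5·32) × 5 = 990 mm².
A_nt = (60 − 0.5·32) × 5 = 220 mm².
0.6 F_u A_nv = 243.5 kN; 0.6 F_y A_gv = 255.8 kN → shear rupture governs the shear term.
R_n = 243.5 + 1.0 × 410 × 220 / 1000 = 333.7 kN.
Allowable strength R_n/Ω = 333.7 / 2 = 167 kN.

167 kN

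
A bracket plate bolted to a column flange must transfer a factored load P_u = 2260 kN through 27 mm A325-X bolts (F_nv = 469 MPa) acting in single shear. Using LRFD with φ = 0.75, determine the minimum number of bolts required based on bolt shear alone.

A_b = π·27²/4 = 572.6 mm².
Per-bolt design strength φR_n = 0.75 × 469 × 572.6 × 1 / 1000 = 201.4 kN.
n ≥ 2260 / 201.4 = 11.22 → use 12 bolts.

12 bolts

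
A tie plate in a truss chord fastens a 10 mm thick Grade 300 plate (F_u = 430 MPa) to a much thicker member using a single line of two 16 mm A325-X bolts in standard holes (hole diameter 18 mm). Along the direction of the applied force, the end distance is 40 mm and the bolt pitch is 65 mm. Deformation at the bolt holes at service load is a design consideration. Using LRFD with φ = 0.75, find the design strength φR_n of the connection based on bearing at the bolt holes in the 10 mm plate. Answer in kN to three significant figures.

Per bolt r_n = 1.2 l_c t F_u ≤ 2.4 d t F_u; upper limit = 2.4 × 16 × 10 × 430 / 1000 = 165.1 kN.
Edge bolt: l_c = 40 − 18/2 = 31 mm → 1.2 × 31 × 10 × 430 / 1000 = 160 → r_n = 160 kN.
Interior bolts: l_c = 65 − 18 = 47 mm → 1.2 × 47 × 10 × 430 / 1000 = 242.5 → r_n = 165.1 kN.
R_n = 1 × 160 + 1 × 165.1 = 325.1 kN.
Design strength φR_n = 0.75 × 325.1 = 244 kN.

244 kN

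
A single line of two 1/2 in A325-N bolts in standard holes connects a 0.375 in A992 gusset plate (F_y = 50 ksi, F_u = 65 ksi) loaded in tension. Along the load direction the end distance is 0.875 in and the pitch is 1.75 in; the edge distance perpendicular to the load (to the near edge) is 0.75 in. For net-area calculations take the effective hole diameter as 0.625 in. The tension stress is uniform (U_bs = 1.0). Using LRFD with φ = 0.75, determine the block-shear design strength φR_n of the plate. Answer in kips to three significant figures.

26.5 kips

Shear plane L_v = 0.875 + 1·1.75 = 2.625 in; A_gv = 2.625 × 0.375 = 0.9844 in².
A_nv = (2.625 − 1.5·0.625) × 0.375 = 0.6328 in².
A_nt = (0.75 − 0.5·0.625) × 0.375 = 0.1641 in².
0.6 F_u A_nv = 24.68 kips; 0.6 F_y A_gv = 29.53 kips → shear rupture governs the shear term.
R_n = 24.68 + 1.0 × 65 × 0.1641 = 35.34 kips.
Design strength φR_n = 0.75 × 35.34 = 26.5 kips.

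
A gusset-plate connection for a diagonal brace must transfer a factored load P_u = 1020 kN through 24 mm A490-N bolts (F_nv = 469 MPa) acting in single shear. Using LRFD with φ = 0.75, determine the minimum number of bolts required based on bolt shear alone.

A_b = π·24²/4 = 452.4 mm².
Per-bolt design strength φR_n = 0.75 × 469 × 452.4 × 1 / 1000 = 159.1 kN.
n ≥ 1020 / 159.1 = 6.41 → use 7 bolts.

7 bolts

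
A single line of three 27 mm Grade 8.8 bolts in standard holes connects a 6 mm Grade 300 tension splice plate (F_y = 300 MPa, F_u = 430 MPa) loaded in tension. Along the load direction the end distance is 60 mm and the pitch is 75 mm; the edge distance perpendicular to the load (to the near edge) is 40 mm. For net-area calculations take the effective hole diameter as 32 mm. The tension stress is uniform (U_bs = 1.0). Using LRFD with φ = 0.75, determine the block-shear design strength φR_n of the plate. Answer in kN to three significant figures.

197 kN

Shear plane L_v = 60 + 2·75 = 210 mm; A_gv = 210 × 6 = 1260 mm².
A_nv = (210 − 2.5·32) × 6 = 780 mm².
A_nt = (40 − 0.5·32) × 6 = 144 mm².
0.6 F_u A_nv = 201.2 kN; 0.6 F_y A_gv = 226.8 kN → shear rupture governs the shear term.
R_n = 201.2 + 1.0 × 430 × 144 / 1000 = 263.2 kN.
Design strength φR_n = 0.75 × 263.2 = 197 kN.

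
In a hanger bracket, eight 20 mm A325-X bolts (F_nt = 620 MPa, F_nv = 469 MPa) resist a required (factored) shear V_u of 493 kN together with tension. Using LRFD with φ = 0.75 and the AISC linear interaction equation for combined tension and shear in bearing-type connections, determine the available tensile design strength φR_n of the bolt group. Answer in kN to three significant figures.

A_b = π·20²/4 = 314.2 mm²; f_rv = 493 × 1000 / (8 × 314.2) = 196.2 MPa.
F'_nt = 1.3 F_nt − (F_nt / φF_nv) f_rv = 1.3·620 − (620/(0.75·469))·196.2 = 460.2 MPa, capped at F_nt → F'_nt = 460.2 MPa.
R_n = F'_nt · A_b · n = 460.2 × 314.2 × 8 / 1000 = 1157 kN.
Design strength φR_n = 0.75 × 1157 = 868 kN.

868 kN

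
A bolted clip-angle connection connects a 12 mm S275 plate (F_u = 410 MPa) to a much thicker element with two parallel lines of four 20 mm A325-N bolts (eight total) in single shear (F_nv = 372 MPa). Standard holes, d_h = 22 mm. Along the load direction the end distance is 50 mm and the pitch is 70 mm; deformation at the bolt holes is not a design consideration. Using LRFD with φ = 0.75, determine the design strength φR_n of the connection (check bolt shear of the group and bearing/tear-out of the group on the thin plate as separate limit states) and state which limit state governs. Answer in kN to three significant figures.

701 kN (bolt shear governs)

Bolt shear: A_b = π·20²/4 = 314.2 mm²; R_n = 372 × 314.2 × 8 × 1 / 1000 = 934.9 kN → 0.75 × 934.9 = 701 kN.
Bearing (1.5 l_c t F_u ≤ 3.0 d t F_u): upper limit = 3.0·20·12·410 / 1000 = 295.2 kN.
  Edge l_c = 50 − 22/2 = 39 → r_n = 287.8 kN; interior l_c = 70 − 22 = 48 → r_n = 295.2 kN.
  R_n,bearing = 2·287.8 + 6·295.2 = 2347 kN → 0.75 × 2347 = 1760 kN.
Bolt shear governs: 701 kN.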